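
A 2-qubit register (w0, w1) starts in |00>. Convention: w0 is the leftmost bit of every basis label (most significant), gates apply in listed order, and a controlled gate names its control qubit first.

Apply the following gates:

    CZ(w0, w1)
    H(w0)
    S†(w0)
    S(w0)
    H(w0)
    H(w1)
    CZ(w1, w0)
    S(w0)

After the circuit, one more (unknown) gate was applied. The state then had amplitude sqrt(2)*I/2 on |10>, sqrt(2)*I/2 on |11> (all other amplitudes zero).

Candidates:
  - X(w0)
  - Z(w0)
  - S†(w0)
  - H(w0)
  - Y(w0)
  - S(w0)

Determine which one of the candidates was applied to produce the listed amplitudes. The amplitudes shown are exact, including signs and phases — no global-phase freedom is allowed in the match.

The applied gate was Y(w0). Key observation: gates 2-5 undo each other exactly, leaving only the rest of the circuit to track.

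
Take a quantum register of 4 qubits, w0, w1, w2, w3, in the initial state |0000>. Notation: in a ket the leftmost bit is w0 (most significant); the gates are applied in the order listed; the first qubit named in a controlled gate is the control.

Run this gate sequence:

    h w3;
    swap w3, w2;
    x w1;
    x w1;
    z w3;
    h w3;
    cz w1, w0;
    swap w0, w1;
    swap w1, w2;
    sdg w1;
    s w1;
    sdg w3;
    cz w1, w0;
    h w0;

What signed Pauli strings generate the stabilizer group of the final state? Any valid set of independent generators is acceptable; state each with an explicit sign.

The stabilizer group can be generated by +XIII, +IXII, -IIIY, +IIZI, among other valid generating sets.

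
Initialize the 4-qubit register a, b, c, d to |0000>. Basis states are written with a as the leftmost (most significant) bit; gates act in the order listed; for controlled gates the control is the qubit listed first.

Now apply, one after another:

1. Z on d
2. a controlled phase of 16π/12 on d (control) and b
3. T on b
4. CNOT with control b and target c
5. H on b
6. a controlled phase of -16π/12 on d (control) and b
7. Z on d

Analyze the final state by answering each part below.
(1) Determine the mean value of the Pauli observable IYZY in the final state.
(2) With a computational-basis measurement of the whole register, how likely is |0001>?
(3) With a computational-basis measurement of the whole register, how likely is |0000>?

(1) The observable IYZY averages to 0.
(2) Outcome |0001> occurs with probability 0.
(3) The probability of measuring |0000> is 1/2.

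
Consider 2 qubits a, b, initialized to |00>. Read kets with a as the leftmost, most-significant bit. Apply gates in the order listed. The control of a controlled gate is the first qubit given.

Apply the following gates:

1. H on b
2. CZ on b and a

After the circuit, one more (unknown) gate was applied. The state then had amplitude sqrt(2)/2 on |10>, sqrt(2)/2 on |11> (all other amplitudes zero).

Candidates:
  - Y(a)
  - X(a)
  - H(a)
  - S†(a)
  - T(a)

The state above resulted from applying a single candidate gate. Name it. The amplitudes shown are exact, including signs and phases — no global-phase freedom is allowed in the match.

It was X(a) that produced the state shown.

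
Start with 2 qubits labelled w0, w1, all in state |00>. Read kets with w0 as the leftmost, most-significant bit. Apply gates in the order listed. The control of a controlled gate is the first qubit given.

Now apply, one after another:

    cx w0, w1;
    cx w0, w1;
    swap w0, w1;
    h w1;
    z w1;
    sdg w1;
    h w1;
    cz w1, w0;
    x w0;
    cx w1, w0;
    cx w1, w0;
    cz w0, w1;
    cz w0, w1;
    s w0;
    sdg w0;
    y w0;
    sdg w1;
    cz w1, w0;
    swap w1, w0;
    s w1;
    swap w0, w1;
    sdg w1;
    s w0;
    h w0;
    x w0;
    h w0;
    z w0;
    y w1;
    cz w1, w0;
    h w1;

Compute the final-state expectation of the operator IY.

The expectation value of IY is -1. Key observation: steps 24-27 multiply out to the identity, so the circuit reduces to the remaining gates.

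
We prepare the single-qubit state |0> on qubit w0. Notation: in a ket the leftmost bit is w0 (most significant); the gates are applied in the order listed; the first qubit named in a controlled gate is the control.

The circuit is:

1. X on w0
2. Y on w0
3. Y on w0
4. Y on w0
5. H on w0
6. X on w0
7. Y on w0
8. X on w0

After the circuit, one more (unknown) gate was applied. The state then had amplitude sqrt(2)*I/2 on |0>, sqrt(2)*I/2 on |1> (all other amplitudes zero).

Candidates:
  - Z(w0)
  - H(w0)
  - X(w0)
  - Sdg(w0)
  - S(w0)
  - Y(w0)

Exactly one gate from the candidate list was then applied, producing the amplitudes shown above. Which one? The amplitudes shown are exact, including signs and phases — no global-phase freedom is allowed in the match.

The applied gate was Y(w0).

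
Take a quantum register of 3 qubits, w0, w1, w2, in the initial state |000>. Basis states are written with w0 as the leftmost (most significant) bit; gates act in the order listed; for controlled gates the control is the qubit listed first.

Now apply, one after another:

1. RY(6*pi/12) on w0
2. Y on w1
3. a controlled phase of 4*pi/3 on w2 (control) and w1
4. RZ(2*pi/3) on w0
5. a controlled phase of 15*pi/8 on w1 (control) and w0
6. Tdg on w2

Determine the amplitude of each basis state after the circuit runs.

After the circuit, the state carries amplitude sqrt(2)*exp(I*pi/6)/2 on |010>, sqrt(2)*exp(17*I*pi/24)/2 on |110>, and 0 on every other basis state.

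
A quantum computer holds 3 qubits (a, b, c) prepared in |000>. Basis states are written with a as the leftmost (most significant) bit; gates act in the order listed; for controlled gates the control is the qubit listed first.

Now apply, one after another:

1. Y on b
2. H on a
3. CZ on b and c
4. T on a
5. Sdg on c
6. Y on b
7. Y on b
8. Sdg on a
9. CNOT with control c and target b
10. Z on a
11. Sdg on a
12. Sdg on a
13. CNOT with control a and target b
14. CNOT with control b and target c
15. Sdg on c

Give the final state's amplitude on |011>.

|011> carries amplitude sqrt(2)/2 in the final state.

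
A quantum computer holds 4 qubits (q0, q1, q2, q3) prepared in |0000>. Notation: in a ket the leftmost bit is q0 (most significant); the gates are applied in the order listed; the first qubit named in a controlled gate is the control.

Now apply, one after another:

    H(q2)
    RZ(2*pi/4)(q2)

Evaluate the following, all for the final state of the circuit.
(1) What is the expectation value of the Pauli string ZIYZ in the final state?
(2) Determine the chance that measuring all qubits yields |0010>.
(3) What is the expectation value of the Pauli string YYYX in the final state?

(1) The expectation value of ZIYZ is 1.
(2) A full measurement returns |0010> with probability 1/2.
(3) The observable YYYX averages to 0.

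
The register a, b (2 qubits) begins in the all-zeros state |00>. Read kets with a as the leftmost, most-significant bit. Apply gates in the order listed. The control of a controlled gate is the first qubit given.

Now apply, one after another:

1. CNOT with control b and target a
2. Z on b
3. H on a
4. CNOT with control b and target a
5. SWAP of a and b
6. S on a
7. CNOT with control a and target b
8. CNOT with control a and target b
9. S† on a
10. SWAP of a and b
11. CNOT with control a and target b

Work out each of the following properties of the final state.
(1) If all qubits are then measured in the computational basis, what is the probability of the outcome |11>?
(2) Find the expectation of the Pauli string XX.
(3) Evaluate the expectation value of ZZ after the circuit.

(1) The probability of measuring |11> is 1/2.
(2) The expectation value of XX is 1.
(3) The expectation value of ZZ is 1.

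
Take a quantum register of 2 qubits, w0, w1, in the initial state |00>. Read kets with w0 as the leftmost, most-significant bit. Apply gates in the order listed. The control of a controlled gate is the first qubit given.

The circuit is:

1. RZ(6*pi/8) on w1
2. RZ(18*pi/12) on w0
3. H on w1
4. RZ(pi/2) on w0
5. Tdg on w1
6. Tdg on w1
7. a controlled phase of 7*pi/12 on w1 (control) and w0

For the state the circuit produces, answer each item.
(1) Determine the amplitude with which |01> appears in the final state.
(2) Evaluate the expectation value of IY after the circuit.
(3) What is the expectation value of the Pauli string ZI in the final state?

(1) The final state's coefficient on |01> equals sqrt(2)*exp(I*pi/8)/2.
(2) The expectation value of IY is -1.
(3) The expectation value of ZI is 1.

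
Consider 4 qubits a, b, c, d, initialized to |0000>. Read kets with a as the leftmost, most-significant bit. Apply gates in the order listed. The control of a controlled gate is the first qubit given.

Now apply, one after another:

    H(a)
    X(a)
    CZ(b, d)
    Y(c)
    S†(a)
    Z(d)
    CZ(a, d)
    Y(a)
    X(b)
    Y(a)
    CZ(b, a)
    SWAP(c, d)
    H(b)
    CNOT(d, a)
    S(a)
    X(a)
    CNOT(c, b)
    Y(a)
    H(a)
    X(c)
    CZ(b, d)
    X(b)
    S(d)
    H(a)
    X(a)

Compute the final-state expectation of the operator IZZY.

The observable IZZY averages to 0.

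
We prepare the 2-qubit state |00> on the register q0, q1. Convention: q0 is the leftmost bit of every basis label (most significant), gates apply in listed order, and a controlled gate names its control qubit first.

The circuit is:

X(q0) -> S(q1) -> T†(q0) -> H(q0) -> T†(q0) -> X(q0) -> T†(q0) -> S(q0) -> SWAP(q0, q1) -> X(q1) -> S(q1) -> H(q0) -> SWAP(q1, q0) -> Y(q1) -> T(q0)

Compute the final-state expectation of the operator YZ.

In the final state, YZ has expectation 0.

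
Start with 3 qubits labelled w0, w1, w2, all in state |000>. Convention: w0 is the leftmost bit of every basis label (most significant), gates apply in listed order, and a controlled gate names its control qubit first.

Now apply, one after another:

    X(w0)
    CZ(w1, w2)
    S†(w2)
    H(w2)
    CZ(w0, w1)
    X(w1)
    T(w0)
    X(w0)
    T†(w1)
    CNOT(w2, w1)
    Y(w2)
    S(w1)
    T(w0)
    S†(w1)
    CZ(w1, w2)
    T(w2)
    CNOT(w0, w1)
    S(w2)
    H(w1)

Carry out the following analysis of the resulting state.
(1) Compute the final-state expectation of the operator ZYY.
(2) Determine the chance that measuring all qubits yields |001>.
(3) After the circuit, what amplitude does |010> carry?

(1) The observable ZYY averages to -sqrt(2)/2.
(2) The probability of measuring |001> is 1/4.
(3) The final state's coefficient on |010> equals -I/2.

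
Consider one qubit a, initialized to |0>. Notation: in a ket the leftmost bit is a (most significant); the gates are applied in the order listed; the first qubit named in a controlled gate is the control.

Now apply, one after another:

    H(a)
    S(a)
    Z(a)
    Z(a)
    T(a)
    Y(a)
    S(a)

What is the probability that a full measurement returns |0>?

A full measurement returns |0> with probability 1/2.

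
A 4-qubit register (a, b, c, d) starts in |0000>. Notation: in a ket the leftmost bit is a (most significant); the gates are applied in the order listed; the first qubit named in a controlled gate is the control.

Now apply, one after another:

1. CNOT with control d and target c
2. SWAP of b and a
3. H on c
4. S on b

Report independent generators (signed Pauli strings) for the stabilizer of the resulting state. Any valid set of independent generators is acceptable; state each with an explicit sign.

One valid set of independent stabilizer generators is +IIXI, +ZIII, +IZII, +IIIZ (any independent generating set of the same group is equally correct).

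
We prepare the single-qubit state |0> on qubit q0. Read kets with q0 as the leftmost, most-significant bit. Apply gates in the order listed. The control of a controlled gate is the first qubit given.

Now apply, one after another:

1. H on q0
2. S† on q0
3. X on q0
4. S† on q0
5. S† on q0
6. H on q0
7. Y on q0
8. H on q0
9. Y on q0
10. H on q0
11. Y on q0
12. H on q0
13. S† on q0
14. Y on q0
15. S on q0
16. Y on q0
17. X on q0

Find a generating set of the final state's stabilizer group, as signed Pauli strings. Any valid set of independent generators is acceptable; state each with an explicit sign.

One valid set of independent stabilizer generators is -Y (any independent generating set of the same group is equally correct).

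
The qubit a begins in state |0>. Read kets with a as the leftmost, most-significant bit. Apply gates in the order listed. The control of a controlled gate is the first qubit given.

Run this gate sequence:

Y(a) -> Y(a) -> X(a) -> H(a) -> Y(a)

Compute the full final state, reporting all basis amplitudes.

After the circuit, the state carries amplitude sqrt(2)*I/2 on |0>, sqrt(2)*I/2 on |1>.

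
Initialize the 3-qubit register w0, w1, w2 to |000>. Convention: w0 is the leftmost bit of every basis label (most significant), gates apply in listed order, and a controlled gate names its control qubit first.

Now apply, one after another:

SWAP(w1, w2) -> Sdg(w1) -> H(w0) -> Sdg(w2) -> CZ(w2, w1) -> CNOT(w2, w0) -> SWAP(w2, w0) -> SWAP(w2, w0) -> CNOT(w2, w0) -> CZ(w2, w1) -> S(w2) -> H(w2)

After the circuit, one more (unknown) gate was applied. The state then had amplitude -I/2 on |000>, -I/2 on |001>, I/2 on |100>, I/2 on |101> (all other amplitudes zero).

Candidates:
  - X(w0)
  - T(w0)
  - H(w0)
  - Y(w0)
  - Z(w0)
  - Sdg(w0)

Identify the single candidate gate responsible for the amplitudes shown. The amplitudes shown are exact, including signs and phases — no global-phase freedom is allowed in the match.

The applied gate was Y(w0). Key observation: gates 4-11 undo each other exactly, leaving only the rest of the circuit to track.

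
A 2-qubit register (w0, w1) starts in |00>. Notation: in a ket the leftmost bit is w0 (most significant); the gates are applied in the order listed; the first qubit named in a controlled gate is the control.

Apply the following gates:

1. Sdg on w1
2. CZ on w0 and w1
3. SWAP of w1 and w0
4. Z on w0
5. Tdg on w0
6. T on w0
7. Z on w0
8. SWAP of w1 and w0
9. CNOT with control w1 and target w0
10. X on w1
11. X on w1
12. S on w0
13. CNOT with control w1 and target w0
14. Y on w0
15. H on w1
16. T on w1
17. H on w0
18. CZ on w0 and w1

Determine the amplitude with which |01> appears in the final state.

The final state's coefficient on |01> equals exp(3*I*pi/4)/2.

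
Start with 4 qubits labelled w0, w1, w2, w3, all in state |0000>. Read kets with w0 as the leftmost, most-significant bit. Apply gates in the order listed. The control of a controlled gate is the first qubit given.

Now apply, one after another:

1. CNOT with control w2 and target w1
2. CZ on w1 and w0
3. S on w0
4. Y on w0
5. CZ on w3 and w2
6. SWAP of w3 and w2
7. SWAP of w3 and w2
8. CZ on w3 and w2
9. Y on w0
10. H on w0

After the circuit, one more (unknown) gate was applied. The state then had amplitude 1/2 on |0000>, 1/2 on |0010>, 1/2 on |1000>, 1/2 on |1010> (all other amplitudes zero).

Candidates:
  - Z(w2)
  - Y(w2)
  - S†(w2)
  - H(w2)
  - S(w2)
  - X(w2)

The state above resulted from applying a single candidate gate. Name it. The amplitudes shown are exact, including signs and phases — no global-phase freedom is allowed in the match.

The applied gate was H(w2). Key observation: steps 4-9 multiply out to the identity, so the circuit reduces to the remaining gates.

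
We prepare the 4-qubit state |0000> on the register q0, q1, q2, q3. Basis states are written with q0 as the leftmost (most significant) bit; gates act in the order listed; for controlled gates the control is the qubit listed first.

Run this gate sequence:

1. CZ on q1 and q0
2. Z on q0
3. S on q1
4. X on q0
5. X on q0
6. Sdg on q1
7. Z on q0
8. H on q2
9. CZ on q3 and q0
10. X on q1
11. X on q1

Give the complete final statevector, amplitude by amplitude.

The resulting statevector has amplitude sqrt(2)/2 on |0000>, sqrt(2)/2 on |0010>, and 0 on every other basis state. Key observation: gates 2-7 undo each other exactly, leaving only the rest of the circuit to track.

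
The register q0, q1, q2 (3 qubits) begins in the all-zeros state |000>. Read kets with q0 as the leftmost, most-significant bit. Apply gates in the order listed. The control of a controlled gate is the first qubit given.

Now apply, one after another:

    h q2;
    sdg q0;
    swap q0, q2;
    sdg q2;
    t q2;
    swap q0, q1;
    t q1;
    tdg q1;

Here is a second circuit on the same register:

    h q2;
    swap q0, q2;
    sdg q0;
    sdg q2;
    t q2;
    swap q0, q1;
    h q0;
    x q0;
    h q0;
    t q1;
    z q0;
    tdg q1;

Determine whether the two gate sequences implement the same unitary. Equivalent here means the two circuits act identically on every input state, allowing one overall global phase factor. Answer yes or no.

No: there is an input state on which the two circuits produce genuinely different outputs (not merely differing by a phase).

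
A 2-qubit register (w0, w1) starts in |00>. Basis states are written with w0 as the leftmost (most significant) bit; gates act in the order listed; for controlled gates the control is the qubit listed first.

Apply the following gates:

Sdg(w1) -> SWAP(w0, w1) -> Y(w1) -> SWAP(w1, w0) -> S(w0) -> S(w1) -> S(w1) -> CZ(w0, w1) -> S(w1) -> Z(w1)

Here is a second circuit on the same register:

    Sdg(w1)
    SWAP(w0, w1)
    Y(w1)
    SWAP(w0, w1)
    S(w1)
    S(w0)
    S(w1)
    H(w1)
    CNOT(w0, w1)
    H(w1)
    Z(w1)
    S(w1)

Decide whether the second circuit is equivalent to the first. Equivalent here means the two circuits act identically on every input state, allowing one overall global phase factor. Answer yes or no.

Yes, they are equivalent — the unitaries differ by at most a global phase.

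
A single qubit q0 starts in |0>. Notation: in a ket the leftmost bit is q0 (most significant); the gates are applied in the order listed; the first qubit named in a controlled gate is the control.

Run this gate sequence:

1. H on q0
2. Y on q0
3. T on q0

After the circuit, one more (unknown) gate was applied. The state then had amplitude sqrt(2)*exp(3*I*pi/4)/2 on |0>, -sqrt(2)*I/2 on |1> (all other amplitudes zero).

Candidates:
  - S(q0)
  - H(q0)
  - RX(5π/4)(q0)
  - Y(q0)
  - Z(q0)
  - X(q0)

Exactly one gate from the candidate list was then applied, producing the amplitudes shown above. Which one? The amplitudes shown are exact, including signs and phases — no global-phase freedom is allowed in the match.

It was X(q0) that produced the state shown.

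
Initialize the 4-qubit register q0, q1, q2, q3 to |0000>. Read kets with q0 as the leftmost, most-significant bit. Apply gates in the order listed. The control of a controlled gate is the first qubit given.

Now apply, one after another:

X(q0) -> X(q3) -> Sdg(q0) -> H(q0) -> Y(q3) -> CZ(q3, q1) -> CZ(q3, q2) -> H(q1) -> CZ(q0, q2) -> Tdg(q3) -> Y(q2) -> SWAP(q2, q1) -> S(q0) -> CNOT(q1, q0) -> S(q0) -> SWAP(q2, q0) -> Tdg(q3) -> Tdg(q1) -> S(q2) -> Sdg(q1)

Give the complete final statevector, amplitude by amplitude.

The resulting statevector has amplitude exp(I*pi/4)/2 on |0100>, -exp(3*I*pi/4)/2 on |0110>, exp(I*pi/4)/2 on |1100>, -exp(3*I*pi/4)/2 on |1110>, and 0 on every other basis state.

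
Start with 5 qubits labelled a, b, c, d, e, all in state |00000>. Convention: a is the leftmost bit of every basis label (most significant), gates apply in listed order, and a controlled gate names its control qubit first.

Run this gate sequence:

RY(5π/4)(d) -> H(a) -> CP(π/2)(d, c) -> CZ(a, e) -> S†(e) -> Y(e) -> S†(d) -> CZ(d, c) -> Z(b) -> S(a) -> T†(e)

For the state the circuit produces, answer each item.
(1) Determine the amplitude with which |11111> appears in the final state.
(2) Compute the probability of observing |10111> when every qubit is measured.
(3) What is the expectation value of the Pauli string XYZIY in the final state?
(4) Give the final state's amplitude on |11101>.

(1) The amplitude on |11111> is 0.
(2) The probability of measuring |10111> is 0.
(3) The expectation value of XYZIY is 0.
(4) The final state's coefficient on |11101> equals 0.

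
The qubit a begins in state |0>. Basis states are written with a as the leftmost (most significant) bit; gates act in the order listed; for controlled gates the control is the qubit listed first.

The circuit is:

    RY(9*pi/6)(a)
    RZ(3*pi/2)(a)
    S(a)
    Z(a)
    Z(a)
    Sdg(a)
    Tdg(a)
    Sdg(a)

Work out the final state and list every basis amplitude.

The resulting statevector has amplitude sqrt(2)*exp(I*pi/4)/2 on |0>, sqrt(2)/2 on |1>. Key observation: steps 3-6 multiply out to the identity, so the circuit reduces to the remaining gates.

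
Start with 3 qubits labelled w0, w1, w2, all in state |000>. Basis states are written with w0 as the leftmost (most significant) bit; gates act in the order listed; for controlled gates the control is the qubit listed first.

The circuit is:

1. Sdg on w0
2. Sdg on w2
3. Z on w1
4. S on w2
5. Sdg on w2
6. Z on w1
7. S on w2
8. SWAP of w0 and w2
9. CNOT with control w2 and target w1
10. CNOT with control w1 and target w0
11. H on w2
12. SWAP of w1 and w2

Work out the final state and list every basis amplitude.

After the circuit, the state carries amplitude sqrt(2)/2 on |000>, sqrt(2)/2 on |010>, and 0 on every other basis state. Key observation: the block from step 2 through step 7 cancels to the identity and can be dropped.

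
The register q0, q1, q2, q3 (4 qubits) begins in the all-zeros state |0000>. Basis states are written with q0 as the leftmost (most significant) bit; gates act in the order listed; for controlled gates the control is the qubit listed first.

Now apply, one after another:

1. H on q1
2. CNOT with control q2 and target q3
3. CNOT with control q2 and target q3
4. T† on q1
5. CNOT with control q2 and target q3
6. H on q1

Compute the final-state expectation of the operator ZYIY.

The observable ZYIY averages to 0.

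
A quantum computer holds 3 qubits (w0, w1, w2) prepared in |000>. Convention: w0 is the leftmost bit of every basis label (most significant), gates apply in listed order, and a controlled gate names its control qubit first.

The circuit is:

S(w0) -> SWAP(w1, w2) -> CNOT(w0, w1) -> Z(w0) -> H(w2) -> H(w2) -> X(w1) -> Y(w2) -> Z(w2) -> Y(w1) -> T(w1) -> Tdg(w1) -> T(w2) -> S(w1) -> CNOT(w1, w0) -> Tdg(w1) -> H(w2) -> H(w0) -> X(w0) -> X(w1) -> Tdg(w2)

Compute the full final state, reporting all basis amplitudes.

The final amplitudes are 0 on |000>, 0 on |001>, -exp(I*pi/4)/2 on |010>, 1/2 on |011>, 0 on |100>, 0 on |101>, -exp(I*pi/4)/2 on |110>, 1/2 on |111>. Key observation: gates 5-6 undo each other exactly, leaving only the rest of the circuit to track.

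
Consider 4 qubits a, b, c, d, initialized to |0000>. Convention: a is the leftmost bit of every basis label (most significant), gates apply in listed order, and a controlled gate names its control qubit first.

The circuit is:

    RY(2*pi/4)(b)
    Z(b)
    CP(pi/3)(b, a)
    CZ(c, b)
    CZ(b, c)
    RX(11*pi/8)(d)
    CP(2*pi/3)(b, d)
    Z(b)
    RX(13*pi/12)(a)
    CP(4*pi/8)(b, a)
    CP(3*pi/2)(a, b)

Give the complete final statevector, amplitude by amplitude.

The resulting statevector has amplitude -sqrt(6)*sqrt(1/2 - sqrt(2)/4)*cos(5*pi/16)/4 + sqrt(2)*sqrt(sqrt(2)/4 + 1/2)*cos(5*pi/16)/4 on |0000>, -sqrt(6)*I*sqrt(1/2 - sqrt(2)/4)*sin(5*pi/16)/4 + sqrt(2)*I*sqrt(sqrt(2)/4 + 1/2)*sin(5*pi/16)/4 on |0001>, 0 on |0010>, 0 on |0011>, -sqrt(6)*sqrt(1/2 - sqrt(2)/4)*cos(5*pi/16)/4 + sqrt(2)*sqrt(sqrt(2)/4 + 1/2)*cos(5*pi/16)/4 on |0100>, sqrt(2)*I*sqrt(sqrt(2)/4 + 1/2)*exp(2*I*pi/3)*sin(5*pi/16)/4 - sqrt(6)*I*sqrt(1/2 - sqrt(2)/4)*exp(2*I*pi/3)*sin(5*pi/16)/4 on |0101>, 0 on |0110>, 0 on |0111>, sqrt(2)*I*sqrt(1/2 - sqrt(2)/4)*cos(5*pi/16)/4 + sqrt(6)*I*sqrt(sqrt(2)/4 + 1/2)*cos(5*pi/16)/4 on |1000>, -sqrt(6)*sqrt(sqrt(2)/4 + 1/2)*sin(5*pi/16)/4 - sqrt(2)*sqrt(1/2 - sqrt(2)/4)*sin(5*pi/16)/4 on |1001>, 0 on |1010>, 0 on |1011>, sqrt(2)*I*sqrt(1/2 - sqrt(2)/4)*cos(5*pi/16)/4 + sqrt(6)*I*sqrt(sqrt(2)/4 + 1/2)*cos(5*pi/16)/4 on |1100>, -sqrt(6)*sqrt(sqrt(2)/4 + 1/2)*exp(2*I*pi/3)*sin(5*pi/16)/4 - sqrt(2)*sqrt(1/2 - sqrt(2)/4)*exp(2*I*pi/3)*sin(5*pi/16)/4 on |1101>, 0 on |1110>, 0 on |1111>.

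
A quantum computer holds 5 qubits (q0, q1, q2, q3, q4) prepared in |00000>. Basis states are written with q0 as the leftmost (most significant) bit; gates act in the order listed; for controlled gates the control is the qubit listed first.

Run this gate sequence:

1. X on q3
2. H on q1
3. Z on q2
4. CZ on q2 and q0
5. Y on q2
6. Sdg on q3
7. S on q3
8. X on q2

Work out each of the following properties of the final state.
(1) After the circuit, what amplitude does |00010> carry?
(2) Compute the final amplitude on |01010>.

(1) |00010> carries amplitude sqrt(2)*I/2 in the final state.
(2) The amplitude on |01010> is sqrt(2)*I/2.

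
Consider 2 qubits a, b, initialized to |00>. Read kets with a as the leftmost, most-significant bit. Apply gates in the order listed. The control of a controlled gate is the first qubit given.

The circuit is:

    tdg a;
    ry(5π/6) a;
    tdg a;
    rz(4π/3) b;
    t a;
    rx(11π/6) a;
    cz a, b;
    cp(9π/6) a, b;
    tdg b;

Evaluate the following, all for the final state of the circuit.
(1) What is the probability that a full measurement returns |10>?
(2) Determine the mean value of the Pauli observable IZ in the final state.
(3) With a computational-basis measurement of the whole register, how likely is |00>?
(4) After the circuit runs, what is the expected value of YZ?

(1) A full measurement returns |10> with probability 7/8.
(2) In the final state, IZ has expectation 1.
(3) Outcome |00> occurs with probability 1/8.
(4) In the final state, YZ has expectation -sqrt(3)/4.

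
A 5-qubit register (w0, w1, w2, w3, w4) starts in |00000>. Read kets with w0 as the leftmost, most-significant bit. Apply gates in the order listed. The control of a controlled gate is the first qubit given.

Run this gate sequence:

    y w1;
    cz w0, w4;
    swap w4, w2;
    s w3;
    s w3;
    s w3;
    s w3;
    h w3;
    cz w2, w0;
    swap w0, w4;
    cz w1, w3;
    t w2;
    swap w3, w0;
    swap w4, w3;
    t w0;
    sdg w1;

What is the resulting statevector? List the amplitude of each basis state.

The resulting statevector has amplitude sqrt(2)/2 on |01000>, -sqrt(2)*exp(I*pi/4)/2 on |11000>, and 0 on every other basis state. Key observation: steps 4-7 multiply out to the identity, so the circuit reduces to the remaining gates.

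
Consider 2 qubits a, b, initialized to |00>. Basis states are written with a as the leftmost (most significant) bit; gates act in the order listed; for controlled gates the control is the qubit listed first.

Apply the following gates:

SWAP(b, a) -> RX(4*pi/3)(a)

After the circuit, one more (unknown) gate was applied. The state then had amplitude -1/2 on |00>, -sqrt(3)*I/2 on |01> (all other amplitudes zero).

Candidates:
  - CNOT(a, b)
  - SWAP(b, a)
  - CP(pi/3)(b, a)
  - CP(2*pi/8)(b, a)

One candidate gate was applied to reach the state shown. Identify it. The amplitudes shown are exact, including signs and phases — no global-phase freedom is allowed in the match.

It was SWAP(b, a) that produced the state shown.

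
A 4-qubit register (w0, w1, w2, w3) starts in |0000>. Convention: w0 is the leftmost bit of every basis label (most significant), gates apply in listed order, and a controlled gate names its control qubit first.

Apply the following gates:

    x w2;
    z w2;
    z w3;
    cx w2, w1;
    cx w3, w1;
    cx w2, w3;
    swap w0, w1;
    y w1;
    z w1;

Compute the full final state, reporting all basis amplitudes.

After the circuit, the state carries amplitude I on |1111>, and 0 on every other basis state.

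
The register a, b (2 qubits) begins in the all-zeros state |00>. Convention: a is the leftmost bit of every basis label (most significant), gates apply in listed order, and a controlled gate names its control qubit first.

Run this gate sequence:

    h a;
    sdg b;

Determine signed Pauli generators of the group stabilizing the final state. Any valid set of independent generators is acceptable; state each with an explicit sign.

One valid set of independent stabilizer generators is +XI, +IZ (any independent generating set of the same group is equally correct).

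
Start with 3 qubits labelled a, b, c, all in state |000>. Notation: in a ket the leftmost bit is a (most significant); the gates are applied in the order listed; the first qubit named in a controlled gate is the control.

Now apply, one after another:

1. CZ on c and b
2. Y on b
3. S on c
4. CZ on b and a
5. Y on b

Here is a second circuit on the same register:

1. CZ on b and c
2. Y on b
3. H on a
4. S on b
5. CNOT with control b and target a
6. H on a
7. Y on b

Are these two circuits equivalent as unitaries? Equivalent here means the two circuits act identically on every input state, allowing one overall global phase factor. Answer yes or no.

No — the two circuits implement different unitaries, even allowing a global phase.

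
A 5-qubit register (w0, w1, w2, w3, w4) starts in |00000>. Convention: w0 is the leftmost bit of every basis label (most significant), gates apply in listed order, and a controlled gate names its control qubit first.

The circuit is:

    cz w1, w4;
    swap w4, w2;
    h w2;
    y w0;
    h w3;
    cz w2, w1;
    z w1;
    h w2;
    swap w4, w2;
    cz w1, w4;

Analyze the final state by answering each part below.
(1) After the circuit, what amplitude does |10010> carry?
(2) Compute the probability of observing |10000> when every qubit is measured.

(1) The final state's coefficient on |10010> equals sqrt(2)*I/2.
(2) Outcome |10000> occurs with probability 1/2.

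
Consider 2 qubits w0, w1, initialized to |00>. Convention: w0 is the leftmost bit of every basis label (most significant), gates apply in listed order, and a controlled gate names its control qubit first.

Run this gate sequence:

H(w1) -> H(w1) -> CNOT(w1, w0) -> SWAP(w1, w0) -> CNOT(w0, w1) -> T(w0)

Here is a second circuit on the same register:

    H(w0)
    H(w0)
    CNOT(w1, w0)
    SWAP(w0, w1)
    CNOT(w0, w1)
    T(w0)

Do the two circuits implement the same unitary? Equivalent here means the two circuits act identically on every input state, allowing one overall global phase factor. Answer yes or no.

Yes — the two circuits implement the same unitary up to a global phase.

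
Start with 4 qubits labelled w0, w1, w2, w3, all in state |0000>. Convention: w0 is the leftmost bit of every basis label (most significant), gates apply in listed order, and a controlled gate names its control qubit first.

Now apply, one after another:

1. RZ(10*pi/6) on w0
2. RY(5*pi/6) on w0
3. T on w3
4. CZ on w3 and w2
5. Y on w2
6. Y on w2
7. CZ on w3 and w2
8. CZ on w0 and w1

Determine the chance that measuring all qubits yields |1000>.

The probability of measuring |1000> is sqrt(3)/4 + 1/2.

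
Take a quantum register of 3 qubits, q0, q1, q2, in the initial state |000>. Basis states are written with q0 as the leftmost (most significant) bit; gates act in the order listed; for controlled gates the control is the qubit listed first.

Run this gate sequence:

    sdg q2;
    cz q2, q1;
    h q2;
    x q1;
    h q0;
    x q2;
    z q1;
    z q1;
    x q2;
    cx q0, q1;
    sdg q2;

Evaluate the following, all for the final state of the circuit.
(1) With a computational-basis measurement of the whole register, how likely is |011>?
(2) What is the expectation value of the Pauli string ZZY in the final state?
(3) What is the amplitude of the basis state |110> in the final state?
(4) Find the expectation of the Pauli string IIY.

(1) The probability of measuring |011> is 1/4. Key observation: the block from step 6 through step 9 cancels to the identity and can be dropped.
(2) The expectation value of ZZY is 1.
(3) |110> carries amplitude 0 in the final state.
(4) The observable IIY averages to -1.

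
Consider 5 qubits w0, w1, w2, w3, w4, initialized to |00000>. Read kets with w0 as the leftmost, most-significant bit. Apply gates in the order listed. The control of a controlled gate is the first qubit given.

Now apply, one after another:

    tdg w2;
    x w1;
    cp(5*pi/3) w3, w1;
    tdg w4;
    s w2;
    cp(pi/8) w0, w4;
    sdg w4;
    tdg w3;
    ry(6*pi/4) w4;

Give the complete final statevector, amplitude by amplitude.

After the circuit, the state carries amplitude -sqrt(2)/2 on |01000>, sqrt(2)/2 on |01001>, and 0 on every other basis state.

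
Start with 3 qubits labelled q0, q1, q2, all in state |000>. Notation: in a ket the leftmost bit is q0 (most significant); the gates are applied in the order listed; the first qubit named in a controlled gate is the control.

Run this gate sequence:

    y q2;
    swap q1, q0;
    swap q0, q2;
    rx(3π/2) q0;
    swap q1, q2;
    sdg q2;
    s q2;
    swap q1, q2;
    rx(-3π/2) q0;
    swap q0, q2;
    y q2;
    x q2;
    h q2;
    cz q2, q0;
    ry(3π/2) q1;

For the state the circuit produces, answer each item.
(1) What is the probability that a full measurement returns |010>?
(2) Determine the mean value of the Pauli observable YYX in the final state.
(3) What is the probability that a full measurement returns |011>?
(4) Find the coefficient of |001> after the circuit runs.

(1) Outcome |010> occurs with probability 1/4. Key observation: gates 3-10 undo each other exactly, leaving only the rest of the circuit to track.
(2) The observable YYX averages to 0.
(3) A full measurement returns |011> with probability 1/4.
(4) The final state's coefficient on |001> equals 1/2.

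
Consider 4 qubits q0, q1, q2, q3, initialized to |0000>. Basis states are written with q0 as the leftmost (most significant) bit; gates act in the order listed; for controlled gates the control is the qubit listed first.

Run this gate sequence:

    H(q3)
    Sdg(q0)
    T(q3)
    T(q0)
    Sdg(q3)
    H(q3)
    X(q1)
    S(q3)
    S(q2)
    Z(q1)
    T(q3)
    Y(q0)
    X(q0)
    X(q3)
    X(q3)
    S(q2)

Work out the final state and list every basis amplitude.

The final amplitudes are -I/2 - exp(I*pi/4)/2 on |0100>, -1/2 + exp(I*pi/4)/2 on |0101>, and 0 on every other basis state. Key observation: gates 14-15 undo each other exactly, leaving only the rest of the circuit to track.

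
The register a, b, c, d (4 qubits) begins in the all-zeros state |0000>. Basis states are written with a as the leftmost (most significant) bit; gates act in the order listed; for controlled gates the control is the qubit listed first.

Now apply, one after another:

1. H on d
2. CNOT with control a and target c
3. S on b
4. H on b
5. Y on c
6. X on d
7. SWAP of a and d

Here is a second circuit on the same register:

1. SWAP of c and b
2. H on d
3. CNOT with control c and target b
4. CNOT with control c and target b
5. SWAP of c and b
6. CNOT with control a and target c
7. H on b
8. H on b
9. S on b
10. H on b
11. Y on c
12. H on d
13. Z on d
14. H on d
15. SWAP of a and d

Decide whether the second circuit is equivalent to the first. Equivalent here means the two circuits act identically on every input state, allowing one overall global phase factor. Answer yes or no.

Yes, they are equivalent — the unitaries differ by at most a global phase.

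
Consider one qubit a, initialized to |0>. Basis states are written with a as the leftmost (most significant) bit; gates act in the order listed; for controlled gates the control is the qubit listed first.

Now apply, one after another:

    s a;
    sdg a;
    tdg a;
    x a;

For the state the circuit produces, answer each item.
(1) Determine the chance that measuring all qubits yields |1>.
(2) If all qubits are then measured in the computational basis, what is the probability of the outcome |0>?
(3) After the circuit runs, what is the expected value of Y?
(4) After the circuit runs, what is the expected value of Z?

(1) Outcome |1> occurs with probability 1.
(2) The probability of measuring |0> is 0.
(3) The expectation value of Y is 0.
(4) In the final state, Z has expectation -1.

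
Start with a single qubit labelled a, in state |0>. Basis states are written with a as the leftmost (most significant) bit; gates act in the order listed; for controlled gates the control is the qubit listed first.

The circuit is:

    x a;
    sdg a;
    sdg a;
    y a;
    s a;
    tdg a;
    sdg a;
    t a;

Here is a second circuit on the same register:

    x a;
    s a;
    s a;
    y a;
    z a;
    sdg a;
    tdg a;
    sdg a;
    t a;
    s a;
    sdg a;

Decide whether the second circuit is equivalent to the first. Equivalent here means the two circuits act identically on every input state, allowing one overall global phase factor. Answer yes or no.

Yes: on every input state the two circuits agree up to one overall phase factor.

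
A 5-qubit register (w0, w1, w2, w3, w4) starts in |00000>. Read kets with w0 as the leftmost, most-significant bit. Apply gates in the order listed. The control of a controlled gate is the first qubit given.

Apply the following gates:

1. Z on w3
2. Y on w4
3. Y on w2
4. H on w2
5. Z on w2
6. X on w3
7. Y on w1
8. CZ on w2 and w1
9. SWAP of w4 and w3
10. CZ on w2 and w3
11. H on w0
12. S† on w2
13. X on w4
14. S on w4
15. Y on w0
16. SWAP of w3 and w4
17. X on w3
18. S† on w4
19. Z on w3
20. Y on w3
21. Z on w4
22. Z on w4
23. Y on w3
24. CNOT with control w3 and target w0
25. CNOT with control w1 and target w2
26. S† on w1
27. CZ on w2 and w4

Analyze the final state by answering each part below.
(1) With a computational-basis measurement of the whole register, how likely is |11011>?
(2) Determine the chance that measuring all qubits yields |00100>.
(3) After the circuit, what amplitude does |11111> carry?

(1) A full measurement returns |11011> with probability 1/4. Key observation: steps 20-23 multiply out to the identity, so the circuit reduces to the remaining gates.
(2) A full measurement returns |00100> with probability 0.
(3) The amplitude on |11111> is 1/2.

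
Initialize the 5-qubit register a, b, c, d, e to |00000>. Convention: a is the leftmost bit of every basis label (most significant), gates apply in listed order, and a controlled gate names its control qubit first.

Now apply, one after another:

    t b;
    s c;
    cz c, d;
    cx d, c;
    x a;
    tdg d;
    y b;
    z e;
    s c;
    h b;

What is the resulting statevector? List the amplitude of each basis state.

The resulting statevector has amplitude sqrt(2)*I/2 on |10000>, -sqrt(2)*I/2 on |11000>, and 0 on every other basis state.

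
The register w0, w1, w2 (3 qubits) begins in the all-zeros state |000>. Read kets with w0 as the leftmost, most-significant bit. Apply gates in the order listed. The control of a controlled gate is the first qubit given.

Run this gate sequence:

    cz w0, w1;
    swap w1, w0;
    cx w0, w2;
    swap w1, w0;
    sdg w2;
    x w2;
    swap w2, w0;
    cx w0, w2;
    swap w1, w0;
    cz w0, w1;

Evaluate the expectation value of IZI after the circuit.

In the final state, IZI has expectation -1.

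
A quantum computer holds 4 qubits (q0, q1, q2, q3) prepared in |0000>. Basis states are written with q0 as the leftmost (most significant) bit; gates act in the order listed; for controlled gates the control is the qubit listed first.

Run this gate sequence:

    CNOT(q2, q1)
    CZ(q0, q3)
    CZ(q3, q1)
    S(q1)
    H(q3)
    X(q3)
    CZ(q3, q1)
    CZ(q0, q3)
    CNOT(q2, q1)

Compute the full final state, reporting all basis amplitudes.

After the circuit, the state carries amplitude sqrt(2)/2 on |0000>, sqrt(2)/2 on |0001>, and 0 on every other basis state.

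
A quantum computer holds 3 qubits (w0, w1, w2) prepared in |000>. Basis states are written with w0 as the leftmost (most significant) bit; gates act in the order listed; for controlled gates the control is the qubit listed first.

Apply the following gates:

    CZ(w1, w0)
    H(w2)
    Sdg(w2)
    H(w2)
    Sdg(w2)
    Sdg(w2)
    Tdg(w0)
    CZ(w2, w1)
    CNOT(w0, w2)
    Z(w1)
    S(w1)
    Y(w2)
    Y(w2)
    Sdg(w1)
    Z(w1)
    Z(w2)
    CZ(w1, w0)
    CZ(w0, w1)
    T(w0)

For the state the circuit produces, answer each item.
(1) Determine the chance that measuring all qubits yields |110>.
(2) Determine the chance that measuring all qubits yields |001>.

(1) The probability of measuring |110> is 0. Key observation: steps 10-15 multiply out to the identity, so the circuit reduces to the remaining gates.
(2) Outcome |001> occurs with probability 1/2.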